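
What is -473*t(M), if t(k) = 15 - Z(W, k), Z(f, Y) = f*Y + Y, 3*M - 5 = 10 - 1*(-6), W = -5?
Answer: -20339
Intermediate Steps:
M = 7 (M = 5/3 + (10 - 1*(-6))/3 = 5/3 + (10 + 6)/3 = 5/3 + (1/3)*16 = 5/3 + 16/3 = 7)
Z(f, Y) = Y + Y*f (Z(f, Y) = Y*f + Y = Y + Y*f)
t(k) = 15 + 4*k (t(k) = 15 - k*(1 - 5) = 15 - k*(-4) = 15 - (-4)*k = 15 + 4*k)
-473*t(M) = -473*(15 + 4*7) = -473*(15 + 28) = -473*43 = -20339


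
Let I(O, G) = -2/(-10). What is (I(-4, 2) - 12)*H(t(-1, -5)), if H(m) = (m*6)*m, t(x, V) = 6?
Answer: -12744/5 ≈ -2548.8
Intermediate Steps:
I(O, G) = ⅕ (I(O, G) = -2*(-⅒) = ⅕)
H(m) = 6*m² (H(m) = (6*m)*m = 6*m²)
(I(-4, 2) - 12)*H(t(-1, -5)) = (⅕ - 12)*(6*6²) = -354*36/5 = -59/5*216 = -12744/5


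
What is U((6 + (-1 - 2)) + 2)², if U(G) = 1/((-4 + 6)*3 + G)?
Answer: 1/121 ≈ 0.0082645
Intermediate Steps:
U(G) = 1/(6 + G) (U(G) = 1/(2*3 + G) = 1/(6 + G))
U((6 + (-1 - 2)) + 2)² = (1/(6 + ((6 + (-1 - 2)) + 2)))² = (1/(6 + ((6 - 3) + 2)))² = (1/(6 + (3 + 2)))² = (1/(6 + 5))² = (1/11)² = 1/121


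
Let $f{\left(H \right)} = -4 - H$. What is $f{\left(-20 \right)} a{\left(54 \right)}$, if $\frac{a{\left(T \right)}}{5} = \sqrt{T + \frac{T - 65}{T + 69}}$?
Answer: $\frac{80 \sqrt{815613}}{123} \approx 587.39$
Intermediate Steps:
$a{\left(T \right)} = 5 \sqrt{T + \frac{-65 + T}{69 + T}}$ ($a{\left(T \right)} = 5 \sqrt{T + \frac{T - 65}{T + 69}} = 5 \sqrt{T + \frac{-65 + T}{69 + T}}$)
$f{\left(-20 \right)} a{\left(54 \right)} = \left(-4 - -20\right) 5 \sqrt{\frac{-65 + 54 + 54 \left(69 + 54\right)}{69 + 54}} = \left(-4 + 20\right) 5 \sqrt{\frac{-65 + 54 + 54 \cdot 123}{123}} = 16 \cdot 5 \sqrt{\frac{-65 + 54 + 6642}{123}} = 16 \cdot 5 \sqrt{\frac{1}{123} \cdot 6631} = 16 \cdot 5 \sqrt{\frac{6631}{123}} = 16 \cdot 5 \frac{\sqrt{815613}}{123} = 16 \frac{5 \sqrt{815613}}{123} = \frac{80 \sqrt{815613}}{123}$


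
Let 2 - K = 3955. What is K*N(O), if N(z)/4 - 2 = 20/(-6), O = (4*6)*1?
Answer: 63248/3 ≈ 21083.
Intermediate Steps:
K = -3953 (K = 2 - 1*3955 = 2 - 3955 = -3953)
O = 24 (O = 24*1 = 24)
N(z) = -16/3 (N(z) = 8 + 4*(20/(-6)) = 8 + 4*(20*(-⅙)) = 8 + 4*(-10/3) = 8 - 40/3 = -16/3)
K*N(O) = -3953*(-16/3) = 63248/3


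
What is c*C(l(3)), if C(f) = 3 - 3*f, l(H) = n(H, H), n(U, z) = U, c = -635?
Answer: 3810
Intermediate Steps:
l(H) = H
c*C(l(3)) = -635*(3 - 3*3) = -635*(3 - 9) = -635*(-6) = 3810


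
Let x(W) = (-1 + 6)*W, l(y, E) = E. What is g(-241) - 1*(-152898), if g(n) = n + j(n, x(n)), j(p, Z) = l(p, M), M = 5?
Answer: 152662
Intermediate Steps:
x(W) = 5*W
j(p, Z) = 5
g(n) = 5 + n (g(n) = n + 5 = 5 + n)
g(-241) - 1*(-152898) = (5 - 241) - 1*(-152898) = -236 + 152898 = 152662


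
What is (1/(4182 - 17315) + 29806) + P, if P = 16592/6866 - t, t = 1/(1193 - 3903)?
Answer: 3642050382128579/122181946190 ≈ 29808.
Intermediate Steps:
t = -1/2710 (t = 1/(-2710) = -1/2710 ≈ -0.00036900)
P = 22485593/9303430 (P = 16592/6866 - 1*(-1/2710) = 16592*(1/6866) + 1/2710 = 8296/3433 + 1/2710 = 22485593/9303430 ≈ 2.4169)
(1/(4182 - 17315) + 29806) + P = (1/(4182 - 17315) + 29806) + 22485593/9303430 = (1/(-13133) + 29806) + 22485593/9303430 = (-1/13133 + 29806) + 22485593/9303430 = 391442197/13133 + 22485593/9303430 = 3642050382128579/122181946190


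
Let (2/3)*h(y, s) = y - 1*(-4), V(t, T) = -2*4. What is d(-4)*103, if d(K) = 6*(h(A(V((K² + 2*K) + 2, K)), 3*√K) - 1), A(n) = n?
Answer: -4326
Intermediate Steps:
V(t, T) = -8
h(y, s) = 6 + 3*y/2 (h(y, s) = 3*(y - 1*(-4))/2 = 3*(y + 4)/2 = 3*(4 + y)/2 = 6 + 3*y/2)
d(K) = -42 (d(K) = 6*((6 + (3/2)*(-8)) - 1) = 6*((6 - 12) - 1) = 6*(-6 - 1) = 6*(-7) = -42)
d(-4)*103 = -42*103 = -4326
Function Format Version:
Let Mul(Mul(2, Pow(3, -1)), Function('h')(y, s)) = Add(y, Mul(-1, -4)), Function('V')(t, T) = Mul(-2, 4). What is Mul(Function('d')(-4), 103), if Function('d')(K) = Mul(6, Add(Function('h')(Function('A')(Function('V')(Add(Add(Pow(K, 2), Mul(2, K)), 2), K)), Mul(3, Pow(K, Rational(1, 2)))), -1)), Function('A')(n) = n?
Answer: -4326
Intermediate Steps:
Function('V')(t, T) = -8
Function('h')(y, s) = Add(6, Mul(Rational(3, 2), y)) (Function('h')(y, s) = Mul(Rational(3, 2), Add(y, Mul(-1, -4))) = Mul(Rational(3, 2), Add(y, 4)) = Mul(Rational(3, 2), Add(4, y)) = Add(6, Mul(Rational(3, 2), y)))
Function('d')(K) = -42 (Function('d')(K) = Mul(6, Add(Add(6, Mul(Rational(3, 2), -8)), -1)) = Mul(6, Add(Add(6, -12), -1)) = Mul(6, Add(-6, -1)) = Mul(6, -7) = -42)
Mul(Function('d')(-4), 103) = Mul(-42, 103) = -4326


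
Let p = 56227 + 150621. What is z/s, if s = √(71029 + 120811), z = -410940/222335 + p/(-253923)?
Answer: -28365409*√11990/510873270006 ≈ -0.0060797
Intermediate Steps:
p = 206848
z = -567308180/213041397 (z = -410940/222335 + 206848/(-253923) = -410940*1/222335 + 206848*(-1/253923) = -82188/44467 - 206848/253923 = -567308180/213041397 ≈ -2.6629)
s = 4*√11990 (s = √191840 = 4*√11990 ≈ 438.00)
z/s = -567308180*√11990/47960/213041397 = -28365409*√11990/510873270006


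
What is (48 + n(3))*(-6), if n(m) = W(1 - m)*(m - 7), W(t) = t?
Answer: -336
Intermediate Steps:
n(m) = (1 - m)*(-7 + m) (n(m) = (1 - m)*(m - 7) = (1 - m)*(-7 + m))
(48 + n(3))*(-6) = (48 - (-1 + 3)*(-7 + 3))*(-6) = (48 - 1*2*(-4))*(-6) = (48 + 8)*(-6) = 56*(-6) = -336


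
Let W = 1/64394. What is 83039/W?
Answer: 5347213366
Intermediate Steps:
W = 1/64394 ≈ 1.5529e-5
83039/W = 83039/(1/64394) = 83039*64394 = 5347213366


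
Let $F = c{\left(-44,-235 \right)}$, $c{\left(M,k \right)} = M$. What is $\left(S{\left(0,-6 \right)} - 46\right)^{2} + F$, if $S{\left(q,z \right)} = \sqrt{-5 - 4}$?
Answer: $2063 - 276 i \approx 2063.0 - 276.0 i$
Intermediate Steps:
$S{\left(q,z \right)} = 3 i$ ($S{\left(q,z \right)} = \sqrt{-9} = 3 i$)
$F = -44$
$\left(S{\left(0,-6 \right)} - 46\right)^{2} + F = \left(3 i - 46\right)^{2} - 44 = \left(-46 + 3 i\right)^{2} - 44 = -44 + \left(-46 + 3 i\right)^{2}$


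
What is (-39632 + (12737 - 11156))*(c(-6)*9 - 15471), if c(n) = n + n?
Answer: 592796529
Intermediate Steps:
c(n) = 2*n
(-39632 + (12737 - 11156))*(c(-6)*9 - 15471) = (-39632 + (12737 - 11156))*((2*(-6))*9 - 15471) = (-39632 + 1581)*(-12*9 - 15471) = -38051*(-108 - 15471) = -38051*(-15579) = 592796529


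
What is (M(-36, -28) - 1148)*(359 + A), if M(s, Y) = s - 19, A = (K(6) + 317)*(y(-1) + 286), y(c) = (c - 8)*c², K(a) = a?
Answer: -108065490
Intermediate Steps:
y(c) = c²*(-8 + c) (y(c) = (-8 + c)*c² = c²*(-8 + c))
A = 89471 (A = (6 + 317)*((-1)²*(-8 - 1) + 286) = 323*(1*(-9) + 286) = 323*(-9 + 286) = 323*277 = 89471)
M(s, Y) = -19 + s
(M(-36, -28) - 1148)*(359 + A) = ((-19 - 36) - 1148)*(359 + 89471) = (-55 - 1148)*89830 = -1203*89830 = -108065490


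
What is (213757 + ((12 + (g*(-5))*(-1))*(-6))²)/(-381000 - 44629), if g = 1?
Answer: -224161/425629 ≈ -0.52666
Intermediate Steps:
(213757 + ((12 + (g*(-5))*(-1))*(-6))²)/(-381000 - 44629) = (213757 + ((12 + (1*(-5))*(-1))*(-6))²)/(-381000 - 44629) = (213757 + ((12 - 5*(-1))*(-6))²)/(-425629) = (213757 + ((12 + 5)*(-6))²)*(-1/425629) = (213757 + (17*(-6))²)*(-1/425629) = (213757 + (-102)²)*(-1/425629) = (213757 + 10404)*(-1/425629) = 224161*(-1/425629) = -224161/425629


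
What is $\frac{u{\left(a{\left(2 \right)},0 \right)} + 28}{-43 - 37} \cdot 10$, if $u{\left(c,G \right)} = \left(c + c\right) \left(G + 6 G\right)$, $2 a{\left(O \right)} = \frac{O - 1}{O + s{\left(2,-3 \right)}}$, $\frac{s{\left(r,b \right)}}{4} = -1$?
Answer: $- \frac{7}{2} \approx -3.5$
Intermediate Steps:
$s{\left(r,b \right)} = -4$ ($s{\left(r,b \right)} = 4 \left(-1\right) = -4$)
$a{\left(O \right)} = \frac{-1 + O}{2 \left(-4 + O\right)}$ ($a{\left(O \right)} = \frac{\left(O - 1\right) \frac{1}{O - 4}}{2} = \frac{\left(-1 + O\right) \frac{1}{-4 + O}}{2} = \frac{\frac{1}{-4 + O} \left(-1 + O\right)}{2} = \frac{-1 + O}{2 \left(-4 + O\right)}$)
$u{\left(c,G \right)} = 14 G c$ ($u{\left(c,G \right)} = 2 c 7 G = 14 G c$)
$\frac{u{\left(a{\left(2 \right)},0 \right)} + 28}{-43 - 37} \cdot 10 = \frac{14 \cdot 0 \frac{-1 + 2}{2 \left(-4 + 2\right)} + 28}{-43 - 37} \cdot 10 = \frac{14 \cdot 0 \cdot \frac{1}{2} \frac{1}{-2} \cdot 1 + 28}{-80} \cdot 10 = \left(14 \cdot 0 \cdot \frac{1}{2} \left(- \frac{1}{2}\right) 1 + 28\right) \left(- \frac{1}{80}\right) 10 = \left(14 \cdot 0 \left(- \frac{1}{4}\right) + 28\right) \left(- \frac{1}{80}\right) 10 = \left(0 + 28\right) \left(- \frac{1}{80}\right) 10 = 28 \left(- \frac{1}{80}\right) 10 = \left(- \frac{7}{20}\right) 10 = - \frac{7}{2}$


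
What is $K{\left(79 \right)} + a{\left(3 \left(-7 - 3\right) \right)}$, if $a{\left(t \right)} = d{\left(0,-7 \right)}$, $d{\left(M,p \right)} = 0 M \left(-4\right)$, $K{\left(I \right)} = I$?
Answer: $79$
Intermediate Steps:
$d{\left(M,p \right)} = 0$ ($d{\left(M,p \right)} = 0 \left(-4\right) = 0$)
$a{\left(t \right)} = 0$
$K{\left(79 \right)} + a{\left(3 \left(-7 - 3\right) \right)} = 79 + 0 = 79$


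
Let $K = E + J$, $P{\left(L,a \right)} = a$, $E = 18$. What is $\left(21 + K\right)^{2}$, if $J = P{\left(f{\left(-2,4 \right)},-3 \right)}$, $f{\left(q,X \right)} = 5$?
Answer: $1296$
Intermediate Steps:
$J = -3$
$K = 15$ ($K = 18 - 3 = 15$)
$\left(21 + K\right)^{2} = \left(21 + 15\right)^{2} = 36^{2} = 1296$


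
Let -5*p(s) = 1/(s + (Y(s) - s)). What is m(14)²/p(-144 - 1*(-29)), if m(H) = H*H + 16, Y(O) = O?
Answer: 25842800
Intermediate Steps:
m(H) = 16 + H² (m(H) = H² + 16 = 16 + H²)
p(s) = -1/(5*s) (p(s) = -1/(5*(s + (s - s))) = -1/(5*(s + 0)) = -1/(5*s))
m(14)²/p(-144 - 1*(-29)) = (16 + 14²)²/((-1/(5*(-144 - 1*(-29))))) = (16 + 196)²/((-1/(5*(-144 + 29)))) = 212²/((-⅕/(-115))) = 44944/((-⅕*(-1/115))) = 44944/(1/575) = 44944*575 = 25842800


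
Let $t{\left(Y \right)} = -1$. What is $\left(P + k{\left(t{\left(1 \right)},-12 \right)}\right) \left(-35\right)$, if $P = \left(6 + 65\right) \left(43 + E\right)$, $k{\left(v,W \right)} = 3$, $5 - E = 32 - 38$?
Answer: $-134295$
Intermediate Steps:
$E = 11$ ($E = 5 - \left(32 - 38\right) = 5 - -6 = 5 + 6 = 11$)
$P = 3834$ ($P = \left(6 + 65\right) \left(43 + 11\right) = 71 \cdot 54 = 3834$)
$\left(P + k{\left(t{\left(1 \right)},-12 \right)}\right) \left(-35\right) = \left(3834 + 3\right) \left(-35\right) = 3837 \left(-35\right) = -134295$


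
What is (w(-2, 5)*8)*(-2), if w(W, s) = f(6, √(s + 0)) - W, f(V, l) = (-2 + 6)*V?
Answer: -416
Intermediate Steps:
f(V, l) = 4*V
w(W, s) = 24 - W (w(W, s) = 4*6 - W = 24 - W)
(w(-2, 5)*8)*(-2) = ((24 - 1*(-2))*8)*(-2) = ((24 + 2)*8)*(-2) = (26*8)*(-2) = 208*(-2) = -416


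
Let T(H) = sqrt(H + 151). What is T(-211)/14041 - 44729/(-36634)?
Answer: 44729/36634 + 2*I*sqrt(15)/14041 ≈ 1.221 + 0.00055167*I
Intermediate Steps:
T(H) = sqrt(151 + H)
T(-211)/14041 - 44729/(-36634) = sqrt(151 - 211)/14041 - 44729/(-36634) = sqrt(-60)*(1/14041) - 44729*(-1/36634) = (2*I*sqrt(15))*(1/14041) + 44729/36634 = 2*I*sqrt(15)/14041 + 44729/36634 = 44729/36634 + 2*I*sqrt(15)/14041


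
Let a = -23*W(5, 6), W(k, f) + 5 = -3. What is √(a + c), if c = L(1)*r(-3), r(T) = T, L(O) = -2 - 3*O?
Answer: √199 ≈ 14.107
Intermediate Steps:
W(k, f) = -8 (W(k, f) = -5 - 3 = -8)
c = 15 (c = (-2 - 3*1)*(-3) = (-2 - 3)*(-3) = -5*(-3) = 15)
a = 184 (a = -23*(-8) = 184)
√(a + c) = √(184 + 15) = √199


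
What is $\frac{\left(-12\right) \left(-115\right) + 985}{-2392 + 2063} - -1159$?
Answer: $\frac{378946}{329} \approx 1151.8$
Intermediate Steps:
$\frac{\left(-12\right) \left(-115\right) + 985}{-2392 + 2063} - -1159 = \frac{1380 + 985}{-329} + 1159 = 2365 \left(- \frac{1}{329}\right) + 1159 = - \frac{2365}{329} + 1159 = \frac{378946}{329}$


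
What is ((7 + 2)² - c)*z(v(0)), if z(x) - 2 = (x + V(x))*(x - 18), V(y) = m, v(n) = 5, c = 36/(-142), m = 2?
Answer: -513441/71 ≈ -7231.6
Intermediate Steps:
c = -18/71 (c = 36*(-1/142) = -18/71 ≈ -0.25352)
V(y) = 2
z(x) = 2 + (-18 + x)*(2 + x) (z(x) = 2 + (x + 2)*(x - 18) = 2 + (2 + x)*(-18 + x) = 2 + (-18 + x)*(2 + x))
((7 + 2)² - c)*z(v(0)) = ((7 + 2)² - 1*(-18/71))*(-34 + 5² - 16*5) = (9² + 18/71)*(-34 + 25 - 80) = (81 + 18/71)*(-89) = (5769/71)*(-89) = -513441/71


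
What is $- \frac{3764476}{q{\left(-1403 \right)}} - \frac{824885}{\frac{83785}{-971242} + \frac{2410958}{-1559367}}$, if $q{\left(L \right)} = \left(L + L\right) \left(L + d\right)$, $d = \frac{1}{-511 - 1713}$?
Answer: $\frac{5469134985885162885295392938}{10822985646388027177689} \approx 5.0533 \cdot 10^{5}$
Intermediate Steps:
$d = - \frac{1}{2224}$ ($d = \frac{1}{-2224} = - \frac{1}{2224} \approx -0.00044964$)
$q{\left(L \right)} = 2 L \left(- \frac{1}{2224} + L\right)$ ($q{\left(L \right)} = \left(L + L\right) \left(L - \frac{1}{2224}\right) = 2 L \left(- \frac{1}{2224} + L\right)$)
$- \frac{3764476}{q{\left(-1403 \right)}} - \frac{824885}{\frac{83785}{-971242} + \frac{2410958}{-1559367}} = - \frac{3764476}{\frac{1}{1112} \left(-1403\right) \left(-1 + 2224 \left(-1403\right)\right)} - \frac{824885}{\frac{83785}{-971242} + \frac{2410958}{-1559367}} = - \frac{3764476}{\frac{1}{1112} \left(-1403\right) \left(-1 - 3120272\right)} - \frac{824885}{83785 \left(- \frac{1}{971242}\right) + 2410958 \left(- \frac{1}{1559367}\right)} = - \frac{3764476}{\frac{1}{1112} \left(-1403\right) \left(-3120273\right)} - \frac{824885}{- \frac{83785}{971242} - \frac{2410958}{1559367}} = - \frac{3764476}{\frac{4377743019}{1112}} - \frac{824885}{- \frac{2472275233931}{1514522723814}} = \left(-3764476\right) \frac{1112}{4377743019} - - \frac{1249307077033311390}{2472275233931} = - \frac{4186097312}{4377743019} + \frac{1249307077033311390}{2472275233931} = \frac{5469134985885162885295392938}{10822985646388027177689}$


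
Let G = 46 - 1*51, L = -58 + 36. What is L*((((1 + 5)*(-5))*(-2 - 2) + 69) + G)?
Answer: -4048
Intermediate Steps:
L = -22
G = -5 (G = 46 - 51 = -5)
L*((((1 + 5)*(-5))*(-2 - 2) + 69) + G) = -22*((((1 + 5)*(-5))*(-2 - 2) + 69) - 5) = -22*(((6*(-5))*(-4) + 69) - 5) = -22*((-30*(-4) + 69) - 5) = -22*((120 + 69) - 5) = -22*(189 - 5) = -22*184 = -4048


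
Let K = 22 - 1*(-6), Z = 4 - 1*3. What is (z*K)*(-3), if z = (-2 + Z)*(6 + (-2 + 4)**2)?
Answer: 840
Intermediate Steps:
Z = 1 (Z = 4 - 3 = 1)
K = 28 (K = 22 + 6 = 28)
z = -10 (z = (-2 + 1)*(6 + (-2 + 4)**2) = -(6 + 2**2) = -(6 + 4) = -1*10 = -10)
(z*K)*(-3) = -10*28*(-3) = -280*(-3) = 840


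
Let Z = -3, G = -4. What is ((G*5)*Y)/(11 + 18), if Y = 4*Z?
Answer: 240/29 ≈ 8.2759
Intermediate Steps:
Y = -12 (Y = 4*(-3) = -12)
((G*5)*Y)/(11 + 18) = (-4*5*(-12))/(11 + 18) = -20*(-12)/29 = 240*(1/29) = 240/29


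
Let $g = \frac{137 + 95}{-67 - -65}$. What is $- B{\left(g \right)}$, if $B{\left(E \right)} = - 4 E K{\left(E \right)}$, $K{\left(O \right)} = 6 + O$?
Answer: $51040$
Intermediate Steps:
$g = -116$ ($g = \frac{232}{-67 + 65} = \frac{232}{-2} = 232 \left(- \frac{1}{2}\right) = -116$)
$B{\left(E \right)} = - 4 E \left(6 + E\right)$
$- B{\left(g \right)} = - \left(-4\right) \left(-116\right) \left(6 - 116\right) = - \left(-4\right) \left(-116\right) \left(-110\right) = \left(-1\right) \left(-51040\right) = 51040$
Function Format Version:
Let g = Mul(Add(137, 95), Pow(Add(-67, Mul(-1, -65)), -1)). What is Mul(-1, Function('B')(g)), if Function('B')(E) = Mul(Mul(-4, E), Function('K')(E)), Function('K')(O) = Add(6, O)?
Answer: 51040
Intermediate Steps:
g = -116 (g = Mul(232, Pow(Add(-67, 65), -1)) = Mul(232, Pow(-2, -1)) = Mul(232, Rational(-1, 2)) = -116)
Function('B')(E) = Mul(-4, E, Add(6, E)) (Function('B')(E) = Mul(Mul(-4, E), Add(6, E)) = Mul(-4, E, Add(6, E)))
Mul(-1, Function('B')(g)) = Mul(-1, Mul(-4, -116, Add(6, -116))) = Mul(-1, Mul(-4, -116, -110)) = Mul(-1, -51040) = 51040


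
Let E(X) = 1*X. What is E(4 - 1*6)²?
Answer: 4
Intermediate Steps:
E(X) = X
E(4 - 1*6)² = (4 - 1*6)² = (4 - 6)² = (-2)² = 4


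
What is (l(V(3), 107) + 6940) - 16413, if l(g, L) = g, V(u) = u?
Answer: -9470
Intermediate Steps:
(l(V(3), 107) + 6940) - 16413 = (3 + 6940) - 16413 = 6943 - 16413 = -9470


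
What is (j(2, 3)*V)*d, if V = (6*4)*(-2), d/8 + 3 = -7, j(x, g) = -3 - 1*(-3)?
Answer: 0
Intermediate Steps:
j(x, g) = 0 (j(x, g) = -3 + 3 = 0)
d = -80 (d = -24 + 8*(-7) = -24 - 56 = -80)
V = -48 (V = 24*(-2) = -48)
(j(2, 3)*V)*d = (0*(-48))*(-80) = 0*(-80) = 0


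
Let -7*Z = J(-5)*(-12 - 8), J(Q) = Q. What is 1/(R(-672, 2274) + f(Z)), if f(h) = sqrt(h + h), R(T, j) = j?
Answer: 7959/18098866 - 5*I*sqrt(14)/18098866 ≈ 0.00043975 - 1.0337e-6*I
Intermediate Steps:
Z = -100/7 (Z = -(-5)*(-12 - 8)/7 = -(-5)*(-20)/7 = -1/7*100 = -100/7 ≈ -14.286)
f(h) = sqrt(2)*sqrt(h) (f(h) = sqrt(2*h) = sqrt(2)*sqrt(h))
1/(R(-672, 2274) + f(Z)) = 1/(2274 + sqrt(2)*sqrt(-100/7)) = 1/(2274 + sqrt(2)*(10*I*sqrt(7)/7)) = 1/(2274 + 10*I*sqrt(14)/7)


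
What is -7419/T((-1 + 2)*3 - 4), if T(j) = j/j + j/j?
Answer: -7419/2 ≈ -3709.5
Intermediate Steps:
T(j) = 2 (T(j) = 1 + 1 = 2)
-7419/T((-1 + 2)*3 - 4) = -7419/2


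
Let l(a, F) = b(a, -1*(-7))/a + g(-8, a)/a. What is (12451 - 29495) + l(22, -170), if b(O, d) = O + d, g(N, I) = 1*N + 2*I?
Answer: -374903/22 ≈ -17041.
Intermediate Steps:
g(N, I) = N + 2*I
l(a, F) = (-8 + 2*a)/a + (7 + a)/a (l(a, F) = (a - 1*(-7))/a + (-8 + 2*a)/a = (a + 7)/a + (-8 + 2*a)/a = (7 + a)/a + (-8 + 2*a)/a = (-8 + 2*a)/a + (7 + a)/a)
(12451 - 29495) + l(22, -170) = (12451 - 29495) + (3 - 1/22) = -17044 + (3 - 1*1/22) = -17044 + (3 - 1/22) = -17044 + 65/22 = -374903/22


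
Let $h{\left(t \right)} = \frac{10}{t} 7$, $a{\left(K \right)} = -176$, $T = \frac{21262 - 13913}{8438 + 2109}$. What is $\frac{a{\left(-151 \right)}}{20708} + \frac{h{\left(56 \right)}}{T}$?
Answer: $\frac{271715671}{152183092} \approx 1.7855$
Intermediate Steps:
$T = \frac{7349}{10547} \approx 0.69679$
$h{\left(t \right)} = \frac{70}{t}$
$\frac{a{\left(-151 \right)}}{20708} + \frac{h{\left(56 \right)}}{T} = - \frac{176}{20708} + \frac{70 \cdot \frac{1}{56}}{\frac{7349}{10547}} = \left(-176\right) \frac{1}{20708} + 70 \cdot \frac{1}{56} \cdot \frac{10547}{7349} = - \frac{44}{5177} + \frac{5}{4} \cdot \frac{10547}{7349} = - \frac{44}{5177} + \frac{52735}{29396} = \frac{271715671}{152183092}$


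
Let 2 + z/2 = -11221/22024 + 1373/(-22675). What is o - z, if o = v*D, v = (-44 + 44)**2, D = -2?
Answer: 1283463527/249697100 ≈ 5.1401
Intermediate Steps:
v = 0 (v = 0**2 = 0)
o = 0 (o = 0*(-2) = 0)
z = -1283463527/249697100 (z = -4 + 2*(-11221/22024 + 1373/(-22675)) = -4 + 2*(-11221*1/22024 + 1373*(-1/22675)) = -4 + 2*(-11221/22024 - 1373/22675) = -4 + 2*(-284675127/499394200) = -4 - 284675127/249697100 = -1283463527/249697100 ≈ -5.1401)
o - z = 0 - 1*(-1283463527/249697100) = 0 + 1283463527/249697100 = 1283463527/249697100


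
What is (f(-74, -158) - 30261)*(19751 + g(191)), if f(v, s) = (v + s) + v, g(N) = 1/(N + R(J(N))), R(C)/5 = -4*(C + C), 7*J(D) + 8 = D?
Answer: -3612109298142/5983 ≈ -6.0373e+8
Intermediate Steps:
J(D) = -8/7 + D/7
R(C) = -40*C (R(C) = 5*(-4*(C + C)) = 5*(-8*C) = -40*C)
g(N) = 1/(320/7 - 33*N/7) (g(N) = 1/(N - 40*(-8/7 + N/7)) = 1/(N + (320/7 - 40*N/7)) = 1/(320/7 - 33*N/7))
f(v, s) = s + 2*v (f(v, s) = (s + v) + v = s + 2*v)
(f(-74, -158) - 30261)*(19751 + g(191)) = ((-158 + 2*(-74)) - 30261)*(19751 + 7/(320 - 33*191)) = ((-158 - 148) - 30261)*(19751 + 7/(320 - 6303)) = (-306 - 30261)*(19751 + 7/(-5983)) = -30567*(19751 + 7*(-1/5983)) = -30567*(19751 - 7/5983) = -30567*118170226/5983 = -3612109298142/5983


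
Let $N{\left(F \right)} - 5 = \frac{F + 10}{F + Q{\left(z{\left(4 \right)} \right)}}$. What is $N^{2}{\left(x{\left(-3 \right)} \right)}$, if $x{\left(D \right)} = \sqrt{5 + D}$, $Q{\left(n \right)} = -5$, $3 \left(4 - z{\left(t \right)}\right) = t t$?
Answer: $\frac{4419}{529} - \frac{1890 \sqrt{2}}{529} \approx 3.3008$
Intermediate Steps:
$z{\left(t \right)} = 4 - \frac{t^{2}}{3}$ ($z{\left(t \right)} = 4 - \frac{t t}{3} = 4 - \frac{t^{2}}{3}$)
$N{\left(F \right)} = 5 + \frac{10 + F}{-5 + F}$ ($N{\left(F \right)} = 5 + \frac{F + 10}{F - 5} = 5 + \frac{10 + F}{-5 + F}$)
$N^{2}{\left(x{\left(-3 \right)} \right)} = \left(\frac{3 \left(-5 + 2 \sqrt{5 - 3}\right)}{-5 + \sqrt{5 - 3}}\right)^{2} = \left(\frac{3 \left(-5 + 2 \sqrt{2}\right)}{-5 + \sqrt{2}}\right)^{2} = \frac{9 \left(-5 + 2 \sqrt{2}\right)^{2}}{\left(-5 + \sqrt{2}\right)^{2}}$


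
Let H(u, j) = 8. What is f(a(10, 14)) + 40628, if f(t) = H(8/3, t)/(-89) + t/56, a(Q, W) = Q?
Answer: 101245197/2492 ≈ 40628.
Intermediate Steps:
f(t) = -8/89 + t/56 (f(t) = 8/(-89) + t/56 = 8*(-1/89) + t*(1/56) = -8/89 + t/56)
f(a(10, 14)) + 40628 = (-8/89 + (1/56)*10) + 40628 = (-8/89 + 5/28) + 40628 = 221/2492 + 40628 = 101245197/2492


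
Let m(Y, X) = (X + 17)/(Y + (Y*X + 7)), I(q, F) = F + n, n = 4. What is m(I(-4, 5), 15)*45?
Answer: 1440/151 ≈ 9.5364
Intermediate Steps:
I(q, F) = 4 + F (I(q, F) = F + 4 = 4 + F)
m(Y, X) = (17 + X)/(7 + Y + X*Y) (m(Y, X) = (17 + X)/(Y + (X*Y + 7)) = (17 + X)/(Y + (7 + X*Y)) = (17 + X)/(7 + Y + X*Y))
m(I(-4, 5), 15)*45 = ((17 + 15)/(7 + (4 + 5) + 15*(4 + 5)))*45 = (32/(7 + 9 + 15*9))*45 = (32/(7 + 9 + 135))*45 = (32/151)*45 = 1440/151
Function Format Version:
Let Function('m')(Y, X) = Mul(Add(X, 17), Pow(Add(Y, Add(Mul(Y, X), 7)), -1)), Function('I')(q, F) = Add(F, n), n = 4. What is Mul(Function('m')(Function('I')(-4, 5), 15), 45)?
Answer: Rational(1440, 151) ≈ 9.5364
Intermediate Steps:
Function('I')(q, F) = Add(4, F) (Function('I')(q, F) = Add(F, 4) = Add(4, F))
Function('m')(Y, X) = Mul(Pow(Add(7, Y, Mul(X, Y)), -1), Add(17, X)) (Function('m')(Y, X) = Mul(Add(17, X), Pow(Add(Y, Add(Mul(X, Y), 7)), -1)) = Mul(Add(17, X), Pow(Add(Y, Add(7, Mul(X, Y))), -1)) = Mul(Add(17, X), Pow(Add(7, Y, Mul(X, Y)), -1)) = Mul(Pow(Add(7, Y, Mul(X, Y)), -1), Add(17, X)))
Mul(Function('m')(Function('I')(-4, 5), 15), 45) = Mul(Mul(Pow(Add(7, Add(4, 5), Mul(15, Add(4, 5))), -1), Add(17, 15)), 45) = Mul(Mul(Pow(Add(7, 9, Mul(15, 9)), -1), 32), 45) = Mul(Mul(Pow(Add(7, 9, 135), -1), 32), 45) = Mul(Mul(Pow(151, -1), 32), 45) = Mul(Mul(Rational(1, 151), 32), 45) = Mul(Rational(32, 151), 45) = Rational(1440, 151)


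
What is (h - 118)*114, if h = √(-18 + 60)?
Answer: -13452 + 114*√42 ≈ -12713.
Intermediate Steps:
h = √42 ≈ 6.4807
(h - 118)*114 = (√42 - 118)*114 = (-118 + √42)*114 = -13452 + 114*√42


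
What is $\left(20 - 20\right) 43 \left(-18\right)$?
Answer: $0$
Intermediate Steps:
$\left(20 - 20\right) 43 \left(-18\right) = 0 \cdot 43 \left(-18\right) = 0 \left(-18\right) = 0$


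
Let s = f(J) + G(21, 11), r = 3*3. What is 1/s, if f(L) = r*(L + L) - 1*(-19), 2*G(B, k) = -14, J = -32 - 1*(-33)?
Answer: 1/30 ≈ 0.033333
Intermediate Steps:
r = 9
J = 1 (J = -32 + 33 = 1)
G(B, k) = -7 (G(B, k) = (1/2)*(-14) = -7)
f(L) = 19 + 18*L (f(L) = 9*(L + L) - 1*(-19) = 9*(2*L) + 19 = 18*L + 19 = 19 + 18*L)
s = 30 (s = (19 + 18*1) - 7 = (19 + 18) - 7 = 37 - 7 = 30)
1/s = 1/30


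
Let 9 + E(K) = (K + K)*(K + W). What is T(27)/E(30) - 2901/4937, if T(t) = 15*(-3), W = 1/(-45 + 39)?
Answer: -5388846/8792797 ≈ -0.61287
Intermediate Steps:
W = -⅙ (W = 1/(-6) = -⅙ ≈ -0.16667)
T(t) = -45
E(K) = -9 + 2*K*(-⅙ + K) (E(K) = -9 + (K + K)*(K - ⅙) = -9 + (2*K)*(-⅙ + K) = -9 + 2*K*(-⅙ + K))
T(27)/E(30) - 2901/4937 = -45/(-9 + 2*30² - ⅓*30) - 2901/4937 = -45/(-9 + 2*900 - 10) - 2901*1/4937 = -45/(-9 + 1800 - 10) - 2901/4937 = -45/1781 - 2901/4937 = -5388846/8792797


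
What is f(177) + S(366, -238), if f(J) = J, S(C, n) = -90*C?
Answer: -32763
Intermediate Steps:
f(177) + S(366, -238) = 177 - 90*366 = 177 - 32940 = -32763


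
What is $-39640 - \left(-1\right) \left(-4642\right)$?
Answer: $-44282$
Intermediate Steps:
$-39640 - \left(-1\right) \left(-4642\right) = -39640 - 4642 = -44282$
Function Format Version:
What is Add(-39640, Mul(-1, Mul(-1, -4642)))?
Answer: -44282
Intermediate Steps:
Add(-39640, Mul(-1, Mul(-1, -4642))) = Add(-39640, Mul(-1, 4642)) = Add(-39640, -4642) = -44282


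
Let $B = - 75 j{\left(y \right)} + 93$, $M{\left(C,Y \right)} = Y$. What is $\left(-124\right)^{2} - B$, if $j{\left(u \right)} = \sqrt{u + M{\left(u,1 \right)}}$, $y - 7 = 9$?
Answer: $15283 + 75 \sqrt{17} \approx 15592.0$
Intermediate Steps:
$y = 16$ ($y = 7 + 9 = 16$)
$j{\left(u \right)} = \sqrt{1 + u}$ ($j{\left(u \right)} = \sqrt{u + 1} = \sqrt{1 + u}$)
$B = 93 - 75 \sqrt{17}$ ($B = - 75 \sqrt{1 + 16} + 93 = - 75 \sqrt{17} + 93 = 93 - 75 \sqrt{17} \approx -216.23$)
$\left(-124\right)^{2} - B = \left(-124\right)^{2} - \left(93 - 75 \sqrt{17}\right) = 15376 - \left(93 - 75 \sqrt{17}\right) = 15283 + 75 \sqrt{17}$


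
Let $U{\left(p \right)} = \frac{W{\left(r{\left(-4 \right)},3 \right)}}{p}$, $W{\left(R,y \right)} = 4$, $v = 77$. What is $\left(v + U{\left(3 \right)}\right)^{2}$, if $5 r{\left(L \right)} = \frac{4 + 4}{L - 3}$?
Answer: $\frac{55225}{9} \approx 6136.1$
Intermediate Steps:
$r{\left(L \right)} = \frac{8}{5 \left(-3 + L\right)}$ ($r{\left(L \right)} = \frac{\left(4 + 4\right) \frac{1}{L - 3}}{5} = \frac{8 \frac{1}{-3 + L}}{5} = \frac{8}{5 \left(-3 + L\right)}$)
$U{\left(p \right)} = \frac{4}{p}$
$\left(v + U{\left(3 \right)}\right)^{2} = \left(77 + \frac{4}{3}\right)^{2} = \left(\frac{235}{3}\right)^{2} = \frac{55225}{9}$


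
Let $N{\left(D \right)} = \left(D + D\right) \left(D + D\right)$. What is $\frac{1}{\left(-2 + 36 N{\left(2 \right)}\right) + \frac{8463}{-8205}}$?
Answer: $\frac{2735}{1567069} \approx 0.0017453$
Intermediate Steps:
$N{\left(D \right)} = 4 D^{2}$ ($N{\left(D \right)} = 2 D 2 D = 4 D^{2}$)
$\frac{1}{\left(-2 + 36 N{\left(2 \right)}\right) + \frac{8463}{-8205}} = \frac{1}{\left(-2 + 36 \cdot 4 \cdot 2^{2}\right) + \frac{8463}{-8205}} = \frac{1}{\left(-2 + 36 \cdot 4 \cdot 4\right) + 8463 \left(- \frac{1}{8205}\right)} = \frac{1}{\left(-2 + 36 \cdot 16\right) - \frac{2821}{2735}} = \frac{1}{\left(-2 + 576\right) - \frac{2821}{2735}} = \frac{1}{574 - \frac{2821}{2735}} = \frac{1}{\frac{1567069}{2735}} = \frac{2735}{1567069}$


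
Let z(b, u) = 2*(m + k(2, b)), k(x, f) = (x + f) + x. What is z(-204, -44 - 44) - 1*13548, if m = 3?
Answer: -13942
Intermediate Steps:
k(x, f) = f + 2*x (k(x, f) = (f + x) + x = f + 2*x)
z(b, u) = 14 + 2*b (z(b, u) = 2*(3 + (b + 2*2)) = 2*(3 + (b + 4)) = 2*(3 + (4 + b)) = 2*(7 + b) = 14 + 2*b)
z(-204, -44 - 44) - 1*13548 = (14 + 2*(-204)) - 1*13548 = (14 - 408) - 13548 = -394 - 13548 = -13942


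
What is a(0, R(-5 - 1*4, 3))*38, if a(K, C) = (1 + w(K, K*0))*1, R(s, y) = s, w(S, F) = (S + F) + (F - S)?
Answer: 38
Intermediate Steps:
w(S, F) = 2*F (w(S, F) = (F + S) + (F - S) = 2*F)
a(K, C) = 1 (a(K, C) = (1 + 2*(K*0))*1 = (1 + 2*0)*1 = (1 + 0)*1 = 1*1 = 1)
a(0, R(-5 - 1*4, 3))*38 = 1*38 = 38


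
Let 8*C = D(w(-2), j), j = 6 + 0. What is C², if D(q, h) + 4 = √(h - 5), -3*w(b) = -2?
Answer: 9/64 ≈ 0.14063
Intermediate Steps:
j = 6
w(b) = ⅔ (w(b) = -⅓*(-2) = ⅔)
D(q, h) = -4 + √(-5 + h) (D(q, h) = -4 + √(h - 5) = -4 + √(-5 + h))
C = -3/8 (C = (-4 + √(-5 + 6))/8 = (-4 + √1)/8 = (-4 + 1)/8 = (⅛)*(-3) = -3/8 ≈ -0.37500)
C² = (-3/8)² = 9/64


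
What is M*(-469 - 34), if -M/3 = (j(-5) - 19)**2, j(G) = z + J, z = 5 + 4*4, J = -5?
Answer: 13581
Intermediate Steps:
z = 21 (z = 5 + 16 = 21)
j(G) = 16 (j(G) = 21 - 5 = 16)
M = -27 (M = -3*(16 - 19)**2 = -3*(-3)**2 = -3*9 = -27)
M*(-469 - 34) = -27*(-469 - 34) = -27*(-503) = 13581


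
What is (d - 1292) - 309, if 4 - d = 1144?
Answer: -2741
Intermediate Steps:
d = -1140 (d = 4 - 1*1144 = 4 - 1144 = -1140)
(d - 1292) - 309 = (-1140 - 1292) - 309 = -2432 - 309 = -2741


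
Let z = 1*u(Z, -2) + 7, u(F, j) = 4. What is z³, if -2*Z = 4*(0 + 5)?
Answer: 1331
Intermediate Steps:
Z = -10 (Z = -2*(0 + 5) = -2*5 = -½*20 = -10)
z = 11 (z = 1*4 + 7 = 4 + 7 = 11)
z³ = 11³ = 1331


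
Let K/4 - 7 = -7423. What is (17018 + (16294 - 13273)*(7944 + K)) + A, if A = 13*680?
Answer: -65590262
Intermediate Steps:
K = -29664 (K = 28 + 4*(-7423) = 28 - 29692 = -29664)
A = 8840
(17018 + (16294 - 13273)*(7944 + K)) + A = (17018 + (16294 - 13273)*(7944 - 29664)) + 8840 = (17018 + 3021*(-21720)) + 8840 = (17018 - 65616120) + 8840 = -65599102 + 8840 = -65590262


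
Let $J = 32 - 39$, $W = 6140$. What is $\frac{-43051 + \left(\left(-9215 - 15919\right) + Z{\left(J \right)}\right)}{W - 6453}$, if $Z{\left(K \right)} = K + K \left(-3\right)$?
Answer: $\frac{68171}{313} \approx 217.8$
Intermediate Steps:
$J = -7$
$Z{\left(K \right)} = - 2 K$ ($Z{\left(K \right)} = K - 3 K = - 2 K$)
$\frac{-43051 + \left(\left(-9215 - 15919\right) + Z{\left(J \right)}\right)}{W - 6453} = \frac{-43051 - 25120}{6140 - 6453} = \frac{-43051 + \left(-25134 + 14\right)}{-313} = \left(-43051 - 25120\right) \left(- \frac{1}{313}\right) = \left(-68171\right) \left(- \frac{1}{313}\right) = \frac{68171}{313}$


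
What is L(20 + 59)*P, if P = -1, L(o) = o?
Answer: -79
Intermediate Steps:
L(20 + 59)*P = (20 + 59)*(-1) = 79*(-1) = -79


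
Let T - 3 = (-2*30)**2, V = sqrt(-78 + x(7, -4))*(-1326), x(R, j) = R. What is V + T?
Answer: 3603 - 1326*I*sqrt(71) ≈ 3603.0 - 11173.0*I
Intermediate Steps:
V = -1326*I*sqrt(71) (V = sqrt(-78 + 7)*(-1326) = sqrt(-71)*(-1326) = (I*sqrt(71))*(-1326) = -1326*I*sqrt(71) ≈ -11173.0*I)
T = 3603 (T = 3 + (-2*30)**2 = 3 + (-60)**2 = 3 + 3600 = 3603)
V + T = -1326*I*sqrt(71) + 3603 = 3603 - 1326*I*sqrt(71)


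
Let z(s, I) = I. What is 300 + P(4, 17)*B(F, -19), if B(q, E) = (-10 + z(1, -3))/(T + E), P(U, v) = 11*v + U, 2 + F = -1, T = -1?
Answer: 8483/20 ≈ 424.15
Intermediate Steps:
F = -3 (F = -2 - 1 = -3)
P(U, v) = U + 11*v
B(q, E) = -13/(-1 + E) (B(q, E) = (-10 - 3)/(-1 + E) = -13/(-1 + E))
300 + P(4, 17)*B(F, -19) = 300 + (4 + 11*17)*(-13/(-1 - 19)) = 300 + (4 + 187)*(-13/(-20)) = 300 + 191*(-13*(-1/20)) = 300 + 191*(13/20) = 300 + 2483/20 = 8483/20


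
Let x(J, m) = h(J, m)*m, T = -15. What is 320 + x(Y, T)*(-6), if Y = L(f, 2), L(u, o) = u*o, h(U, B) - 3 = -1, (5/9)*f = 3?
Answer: 500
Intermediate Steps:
f = 27/5 (f = (9/5)*3 = 27/5 ≈ 5.4000)
h(U, B) = 2 (h(U, B) = 3 - 1 = 2)
L(u, o) = o*u
Y = 54/5 (Y = 2*(27/5) = 54/5 ≈ 10.800)
x(J, m) = 2*m
320 + x(Y, T)*(-6) = 320 + (2*(-15))*(-6) = 320 - 30*(-6) = 320 + 180 = 500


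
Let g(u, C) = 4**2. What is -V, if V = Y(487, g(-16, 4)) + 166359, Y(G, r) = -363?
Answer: -165996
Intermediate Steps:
g(u, C) = 16
V = 165996 (V = -363 + 166359 = 165996)
-V = -1*165996 = -165996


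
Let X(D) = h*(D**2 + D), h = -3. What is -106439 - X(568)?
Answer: 863137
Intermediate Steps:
X(D) = -3*D - 3*D**2 (X(D) = -3*(D**2 + D) = -3*(D + D**2) = -3*D - 3*D**2)
-106439 - X(568) = -106439 - (-3)*568*(1 + 568) = -106439 - (-3)*568*569 = -106439 - 1*(-969576) = -106439 + 969576 = 863137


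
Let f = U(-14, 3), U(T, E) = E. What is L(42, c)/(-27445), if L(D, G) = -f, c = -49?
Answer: 3/27445 ≈ 0.00010931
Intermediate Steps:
f = 3
L(D, G) = -3 (L(D, G) = -1*3 = -3)
L(42, c)/(-27445) = -3/(-27445) = -3*(-1/27445) = 3/27445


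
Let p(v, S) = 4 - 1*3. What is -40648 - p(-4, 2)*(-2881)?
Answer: -37767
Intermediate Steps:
p(v, S) = 1 (p(v, S) = 4 - 3 = 1)
-40648 - p(-4, 2)*(-2881) = -40648 - (-2881) = -40648 - 1*(-2881) = -40648 + 2881 = -37767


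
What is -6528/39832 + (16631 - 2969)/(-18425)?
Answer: -7550718/8339825 ≈ -0.90538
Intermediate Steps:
-6528/39832 + (16631 - 2969)/(-18425) = -6528*1/39832 + 13662*(-1/18425) = -816/4979 - 1242/1675 = -7550718/8339825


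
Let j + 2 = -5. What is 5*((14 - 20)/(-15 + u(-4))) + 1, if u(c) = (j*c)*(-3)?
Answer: 43/33 ≈ 1.3030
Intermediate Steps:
j = -7 (j = -2 - 5 = -7)
u(c) = 21*c (u(c) = -7*c*(-3) = 21*c)
5*((14 - 20)/(-15 + u(-4))) + 1 = 5*((14 - 20)/(-15 + 21*(-4))) + 1 = 5*(-6/(-15 - 84)) + 1 = 5*(-6/(-99)) + 1 = 5*(-6*(-1/99)) + 1 = 5*(2/33) + 1 = 10/33 + 1 = 43/33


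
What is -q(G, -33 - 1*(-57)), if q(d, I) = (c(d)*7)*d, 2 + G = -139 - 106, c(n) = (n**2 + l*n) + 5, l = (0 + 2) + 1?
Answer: 104212017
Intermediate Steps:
l = 3 (l = 2 + 1 = 3)
c(n) = 5 + n**2 + 3*n (c(n) = (n**2 + 3*n) + 5 = 5 + n**2 + 3*n)
G = -247 (G = -2 + (-139 - 106) = -2 - 245 = -247)
q(d, I) = d*(35 + 7*d**2 + 21*d) (q(d, I) = ((5 + d**2 + 3*d)*7)*d = (35 + 7*d**2 + 21*d)*d = d*(35 + 7*d**2 + 21*d))
-q(G, -33 - 1*(-57)) = -7*(-247)*(5 + (-247)**2 + 3*(-247)) = -7*(-247)*(5 + 61009 - 741) = -7*(-247)*60273 = -1*(-104212017) = 104212017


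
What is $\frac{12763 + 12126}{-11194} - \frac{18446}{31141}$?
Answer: $- \frac{981552873}{348592354} \approx -2.8158$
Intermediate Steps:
$\frac{12763 + 12126}{-11194} - \frac{18446}{31141} = 24889 \left(- \frac{1}{11194}\right) - \frac{18446}{31141} = - \frac{24889}{11194} - \frac{18446}{31141} = - \frac{981552873}{348592354}$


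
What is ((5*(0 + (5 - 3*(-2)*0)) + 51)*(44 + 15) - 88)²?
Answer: 19324816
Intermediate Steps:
((5*(0 + (5 - 3*(-2)*0)) + 51)*(44 + 15) - 88)² = ((5*(0 + (5 + 6*0)) + 51)*59 - 88)² = ((5*(0 + (5 + 0)) + 51)*59 - 88)² = ((5*(0 + 5) + 51)*59 - 88)² = ((5*5 + 51)*59 - 88)² = ((25 + 51)*59 - 88)² = (76*59 - 88)² = (4484 - 88)² = 4396² = 19324816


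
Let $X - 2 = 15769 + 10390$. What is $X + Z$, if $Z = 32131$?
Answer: $58292$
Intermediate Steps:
$X = 26161$ ($X = 2 + \left(15769 + 10390\right) = 2 + 26159 = 26161$)
$X + Z = 26161 + 32131 = 58292$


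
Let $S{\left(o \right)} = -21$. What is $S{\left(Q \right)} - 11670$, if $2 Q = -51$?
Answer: $-11691$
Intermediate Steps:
$Q = - \frac{51}{2}$ ($Q = \frac{1}{2} \left(-51\right) = - \frac{51}{2} \approx -25.5$)
$S{\left(Q \right)} - 11670 = -21 - 11670 = -11691$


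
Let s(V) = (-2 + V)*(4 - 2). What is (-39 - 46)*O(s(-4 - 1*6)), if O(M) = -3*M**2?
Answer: 146880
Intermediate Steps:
s(V) = -4 + 2*V (s(V) = (-2 + V)*2 = -4 + 2*V)
(-39 - 46)*O(s(-4 - 1*6)) = (-39 - 46)*(-3*(-4 + 2*(-4 - 1*6))**2) = -(-255)*(-4 + 2*(-4 - 6))**2 = -(-255)*(-4 + 2*(-10))**2 = -(-255)*(-4 - 20)**2 = -(-255)*(-24)**2 = -(-255)*576 = -85*(-1728) = 146880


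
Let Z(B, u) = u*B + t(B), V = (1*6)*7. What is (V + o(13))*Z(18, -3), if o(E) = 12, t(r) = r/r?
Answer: -2862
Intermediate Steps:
t(r) = 1
V = 42 (V = 6*7 = 42)
Z(B, u) = 1 + B*u (Z(B, u) = u*B + 1 = B*u + 1 = 1 + B*u)
(V + o(13))*Z(18, -3) = (42 + 12)*(1 + 18*(-3)) = 54*(1 - 54) = 54*(-53) = -2862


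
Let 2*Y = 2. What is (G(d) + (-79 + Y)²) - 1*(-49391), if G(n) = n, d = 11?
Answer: 55486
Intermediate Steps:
Y = 1 (Y = (½)*2 = 1)
(G(d) + (-79 + Y)²) - 1*(-49391) = (11 + (-79 + 1)²) - 1*(-49391) = (11 + (-78)²) + 49391 = (11 + 6084) + 49391 = 6095 + 49391 = 55486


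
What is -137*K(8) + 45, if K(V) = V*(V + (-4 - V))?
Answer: 4429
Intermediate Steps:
K(V) = -4*V (K(V) = V*(-4) = -4*V)
-137*K(8) + 45 = -(-548)*8 + 45 = -137*(-32) + 45 = 4384 + 45 = 4429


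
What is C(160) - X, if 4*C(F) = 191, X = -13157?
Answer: 52819/4 ≈ 13205.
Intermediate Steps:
C(F) = 191/4 (C(F) = (1/4)*191 = 191/4)
C(160) - X = 191/4 - 1*(-13157) = 191/4 + 13157 = 52819/4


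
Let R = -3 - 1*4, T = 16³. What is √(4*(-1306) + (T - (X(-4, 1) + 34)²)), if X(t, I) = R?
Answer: I*√1857 ≈ 43.093*I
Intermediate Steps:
T = 4096
R = -7 (R = -3 - 4 = -7)
X(t, I) = -7
√(4*(-1306) + (T - (X(-4, 1) + 34)²)) = √(4*(-1306) + (4096 - (-7 + 34)²)) = √(-5224 + (4096 - 1*27²)) = √(-5224 + (4096 - 1*729)) = √(-5224 + (4096 - 729)) = √(-5224 + 3367) = √(-1857) = I*√1857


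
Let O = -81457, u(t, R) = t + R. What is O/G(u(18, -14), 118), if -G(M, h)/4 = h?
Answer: 81457/472 ≈ 172.58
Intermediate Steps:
u(t, R) = R + t
G(M, h) = -4*h
O/G(u(18, -14), 118) = -81457/((-4*118)) = -81457/(-472) = -81457*(-1/472) = 81457/472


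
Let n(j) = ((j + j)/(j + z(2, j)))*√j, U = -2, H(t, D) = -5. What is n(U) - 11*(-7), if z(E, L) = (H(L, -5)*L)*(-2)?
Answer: 77 + 2*I*√2/11 ≈ 77.0 + 0.25713*I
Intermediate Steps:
z(E, L) = 10*L (z(E, L) = -5*L*(-2) = 10*L)
n(j) = 2*√j/11 (n(j) = ((j + j)/(j + 10*j))*√j = ((2*j)/((11*j)))*√j = ((2*j)*(1/(11*j)))*√j = 2*√j/11)
n(U) - 11*(-7) = 2*√(-2)/11 - 11*(-7) = 2*(I*√2)/11 + 77 = 2*I*√2/11 + 77 = 77 + 2*I*√2/11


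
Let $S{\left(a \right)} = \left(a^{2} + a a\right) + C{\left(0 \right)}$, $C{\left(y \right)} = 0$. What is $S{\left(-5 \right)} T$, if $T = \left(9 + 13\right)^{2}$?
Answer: $24200$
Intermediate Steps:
$T = 484$ ($T = 22^{2} = 484$)
$S{\left(a \right)} = 2 a^{2}$ ($S{\left(a \right)} = \left(a^{2} + a a\right) + 0 = \left(a^{2} + a^{2}\right) + 0 = 2 a^{2} + 0 = 2 a^{2}$)
$S{\left(-5 \right)} T = 2 \left(-5\right)^{2} \cdot 484 = 2 \cdot 25 \cdot 484 = 50 \cdot 484 = 24200$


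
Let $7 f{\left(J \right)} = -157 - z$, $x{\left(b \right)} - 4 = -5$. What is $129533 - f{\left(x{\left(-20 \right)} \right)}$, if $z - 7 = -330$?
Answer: $\frac{906565}{7} \approx 1.2951 \cdot 10^{5}$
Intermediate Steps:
$z = -323$ ($z = 7 - 330 = -323$)
$x{\left(b \right)} = -1$ ($x{\left(b \right)} = 4 - 5 = -1$)
$f{\left(J \right)} = \frac{166}{7}$ ($f{\left(J \right)} = \frac{-157 - -323}{7} = \frac{-157 + 323}{7} = \frac{1}{7} \cdot 166 = \frac{166}{7}$)
$129533 - f{\left(x{\left(-20 \right)} \right)} = 129533 - \frac{166}{7} = \frac{906565}{7}$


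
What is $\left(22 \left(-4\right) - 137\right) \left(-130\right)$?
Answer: $29250$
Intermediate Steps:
$\left(22 \left(-4\right) - 137\right) \left(-130\right) = \left(-88 - 137\right) \left(-130\right) = \left(-225\right) \left(-130\right) = 29250$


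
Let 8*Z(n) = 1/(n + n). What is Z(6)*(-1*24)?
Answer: -¼ ≈ -0.25000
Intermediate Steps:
Z(n) = 1/(16*n) (Z(n) = 1/(8*(n + n)) = 1/(8*((2*n))) = (1/(2*n))/8 = 1/(16*n))
Z(6)*(-1*24) = ((1/16)/6)*(-1*24) = ((1/16)*(⅙))*(-24) = (1/96)*(-24) = -¼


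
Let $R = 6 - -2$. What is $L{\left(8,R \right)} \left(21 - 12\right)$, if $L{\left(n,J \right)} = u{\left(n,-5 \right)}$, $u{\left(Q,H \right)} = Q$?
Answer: $72$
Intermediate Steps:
$R = 8$ ($R = 6 + 2 = 8$)
$L{\left(n,J \right)} = n$
$L{\left(8,R \right)} \left(21 - 12\right) = 8 \left(21 - 12\right) = 8 \cdot 9 = 72$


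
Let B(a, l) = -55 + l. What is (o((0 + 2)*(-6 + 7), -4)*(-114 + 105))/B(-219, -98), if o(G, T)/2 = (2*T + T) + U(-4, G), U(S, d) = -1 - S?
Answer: -18/17 ≈ -1.0588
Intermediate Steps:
o(G, T) = 6 + 6*T (o(G, T) = 2*((2*T + T) + (-1 - 1*(-4))) = 2*(3*T + (-1 + 4)) = 2*(3*T + 3) = 2*(3 + 3*T) = 6 + 6*T)
(o((0 + 2)*(-6 + 7), -4)*(-114 + 105))/B(-219, -98) = ((6 + 6*(-4))*(-114 + 105))/(-55 - 98) = ((6 - 24)*(-9))/(-153) = -18*(-9)*(-1/153) = 162*(-1/153) = -18/17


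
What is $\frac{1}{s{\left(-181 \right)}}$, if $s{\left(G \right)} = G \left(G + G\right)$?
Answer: $\frac{1}{65522} \approx 1.5262 \cdot 10^{-5}$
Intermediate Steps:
$s{\left(G \right)} = 2 G^{2}$ ($s{\left(G \right)} = G 2 G = 2 G^{2}$)
$\frac{1}{s{\left(-181 \right)}} = \frac{1}{2 \left(-181\right)^{2}} = \frac{1}{2 \cdot 32761} = \frac{1}{65522}$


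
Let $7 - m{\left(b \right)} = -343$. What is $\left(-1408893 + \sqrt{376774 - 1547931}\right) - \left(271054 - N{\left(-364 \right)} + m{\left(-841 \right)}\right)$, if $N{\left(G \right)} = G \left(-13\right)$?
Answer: $-1675565 + i \sqrt{1171157} \approx -1.6756 \cdot 10^{6} + 1082.2 i$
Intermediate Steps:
$N{\left(G \right)} = - 13 G$
$m{\left(b \right)} = 350$ ($m{\left(b \right)} = 7 - -343 = 7 + 343 = 350$)
$\left(-1408893 + \sqrt{376774 - 1547931}\right) - \left(271054 - N{\left(-364 \right)} + m{\left(-841 \right)}\right) = \left(-1408893 + \sqrt{376774 - 1547931}\right) - 266672 = \left(-1408893 + \sqrt{-1171157}\right) + \left(4732 - 271404\right) = \left(-1408893 + i \sqrt{1171157}\right) + \left(4732 - 271404\right) = \left(-1408893 + i \sqrt{1171157}\right) - 266672 = -1675565 + i \sqrt{1171157}$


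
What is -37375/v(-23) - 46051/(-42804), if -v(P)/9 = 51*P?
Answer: -5379899/2183004 ≈ -2.4644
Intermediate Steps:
v(P) = -459*P
-37375/v(-23) - 46051/(-42804) = -37375/((-459*(-23))) - 46051/(-42804) = -37375/10557 - 46051*(-1/42804) = -37375*1/10557 + 46051/42804 = -1625/459 + 46051/42804 = -5379899/2183004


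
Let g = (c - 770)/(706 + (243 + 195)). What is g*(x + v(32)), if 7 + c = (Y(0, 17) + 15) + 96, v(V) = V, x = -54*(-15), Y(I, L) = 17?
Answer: -24839/52 ≈ -477.67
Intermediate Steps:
x = 810
c = 121 (c = -7 + ((17 + 15) + 96) = -7 + (32 + 96) = -7 + 128 = 121)
g = -59/104 (g = (121 - 770)/(706 + (243 + 195)) = -649/(706 + 438) = -649/1144 = -649*1/1144 = -59/104 ≈ -0.56731)
g*(x + v(32)) = -59*(810 + 32)/104 = -59/104*842 = -24839/52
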